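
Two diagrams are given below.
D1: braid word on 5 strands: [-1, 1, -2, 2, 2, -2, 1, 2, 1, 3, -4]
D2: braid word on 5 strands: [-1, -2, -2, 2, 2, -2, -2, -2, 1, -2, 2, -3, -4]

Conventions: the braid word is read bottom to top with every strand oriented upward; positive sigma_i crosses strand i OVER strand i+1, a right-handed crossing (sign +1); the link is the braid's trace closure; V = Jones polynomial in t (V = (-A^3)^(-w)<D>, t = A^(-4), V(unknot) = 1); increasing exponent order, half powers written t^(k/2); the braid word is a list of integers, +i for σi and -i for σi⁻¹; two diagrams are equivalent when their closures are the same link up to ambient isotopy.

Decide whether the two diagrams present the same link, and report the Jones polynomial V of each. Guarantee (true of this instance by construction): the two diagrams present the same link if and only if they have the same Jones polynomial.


same link: no
V(D1) = -t^(1/2) - t^(5/2)  [11 crossings, <D> = A^-1 + A^7, w = +3]
V(D2) = t^(-9/2) - t^(-5/2) - t^(-3/2) - t^(-1/2)  [13 crossings, <D> = A^-13 + A^-9 + A^-5 - A^3, w = -5]
insight: 2 values of V(t) split the 2 diagrams


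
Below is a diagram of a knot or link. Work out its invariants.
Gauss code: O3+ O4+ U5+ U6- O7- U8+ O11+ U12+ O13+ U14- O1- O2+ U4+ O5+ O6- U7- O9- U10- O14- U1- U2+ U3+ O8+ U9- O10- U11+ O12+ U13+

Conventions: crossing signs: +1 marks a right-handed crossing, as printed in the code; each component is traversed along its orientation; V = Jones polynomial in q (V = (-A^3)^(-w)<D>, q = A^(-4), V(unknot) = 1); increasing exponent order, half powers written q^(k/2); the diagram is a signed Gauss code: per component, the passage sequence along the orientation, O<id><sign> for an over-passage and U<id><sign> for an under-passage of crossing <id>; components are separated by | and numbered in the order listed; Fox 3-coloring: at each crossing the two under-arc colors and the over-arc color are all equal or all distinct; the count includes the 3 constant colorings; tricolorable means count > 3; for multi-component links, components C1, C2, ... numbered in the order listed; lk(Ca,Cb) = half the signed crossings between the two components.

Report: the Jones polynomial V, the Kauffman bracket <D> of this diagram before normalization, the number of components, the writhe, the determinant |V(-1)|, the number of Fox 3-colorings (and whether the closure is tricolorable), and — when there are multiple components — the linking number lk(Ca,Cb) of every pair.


Jones polynomial: V(q) = -q^-2 + 2q^-1 - 3 + 5q - 4q^2 + 5q^3 - 4q^4 + 2q^5 - q^6
<D> = -A^-18 + 2A^-14 - 4A^-10 + 5A^-6 - 4A^-2 + 5A^2 - 3A^6 + 2A^10 - A^14; writhe +2
components 1, writhe +2 (14 crossings)
3-colorings: 9 of 3^14, det 27 — tricolorable
note: V spans 8 powers of q: at least 8 crossings in any diagram


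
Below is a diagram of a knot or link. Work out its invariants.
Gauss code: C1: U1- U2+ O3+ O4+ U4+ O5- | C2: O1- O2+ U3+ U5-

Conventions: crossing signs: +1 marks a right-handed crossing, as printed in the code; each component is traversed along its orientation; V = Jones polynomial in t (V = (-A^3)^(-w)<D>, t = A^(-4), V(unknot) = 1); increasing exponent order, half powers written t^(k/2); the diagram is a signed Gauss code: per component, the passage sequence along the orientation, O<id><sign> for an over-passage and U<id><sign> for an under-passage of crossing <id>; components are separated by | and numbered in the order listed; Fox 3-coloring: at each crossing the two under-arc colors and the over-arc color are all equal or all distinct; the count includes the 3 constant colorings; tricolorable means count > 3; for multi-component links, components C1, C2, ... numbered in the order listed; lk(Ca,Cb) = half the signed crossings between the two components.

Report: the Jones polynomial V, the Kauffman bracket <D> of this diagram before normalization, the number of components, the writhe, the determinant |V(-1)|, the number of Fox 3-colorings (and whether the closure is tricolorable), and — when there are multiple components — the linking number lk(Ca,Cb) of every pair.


V = -t^(-1/2) - t^(1/2)
<D> = A + A^5 (w = +1)
2 components over 5 crossings, w = +1
lk(C1,C2): 0
9 Fox colorings among 3^5, |V(-1)| = 0: tricolorable
why: |V(-1)| = 0: so tricolorable, since 3 divides 0


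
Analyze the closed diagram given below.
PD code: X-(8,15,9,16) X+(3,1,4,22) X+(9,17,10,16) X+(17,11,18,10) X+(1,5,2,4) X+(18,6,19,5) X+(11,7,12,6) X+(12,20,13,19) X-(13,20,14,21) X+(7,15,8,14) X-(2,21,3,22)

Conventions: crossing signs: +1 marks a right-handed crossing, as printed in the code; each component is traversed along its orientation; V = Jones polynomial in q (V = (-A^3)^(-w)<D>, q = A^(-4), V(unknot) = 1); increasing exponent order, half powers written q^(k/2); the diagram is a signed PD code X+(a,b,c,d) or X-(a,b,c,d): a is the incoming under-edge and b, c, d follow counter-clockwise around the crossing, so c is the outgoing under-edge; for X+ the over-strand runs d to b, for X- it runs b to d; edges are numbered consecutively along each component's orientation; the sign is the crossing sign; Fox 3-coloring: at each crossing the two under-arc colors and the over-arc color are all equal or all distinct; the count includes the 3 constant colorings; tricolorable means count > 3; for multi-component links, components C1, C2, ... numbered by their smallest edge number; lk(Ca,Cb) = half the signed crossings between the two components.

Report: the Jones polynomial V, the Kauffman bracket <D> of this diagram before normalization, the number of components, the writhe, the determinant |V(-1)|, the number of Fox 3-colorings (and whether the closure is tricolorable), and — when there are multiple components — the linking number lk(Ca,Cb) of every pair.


V(q) = q + q^3 - q^4
bracket: A^-1 - A^3 - A^11, w = +5
1 component, writhe +5, over 11 crossings
det 3, colorings 9 of 3^11 — tricolorable
observation: w = +5 (over 11 crossings) is diagram-only; (-A^3)^(-5) removes it from V


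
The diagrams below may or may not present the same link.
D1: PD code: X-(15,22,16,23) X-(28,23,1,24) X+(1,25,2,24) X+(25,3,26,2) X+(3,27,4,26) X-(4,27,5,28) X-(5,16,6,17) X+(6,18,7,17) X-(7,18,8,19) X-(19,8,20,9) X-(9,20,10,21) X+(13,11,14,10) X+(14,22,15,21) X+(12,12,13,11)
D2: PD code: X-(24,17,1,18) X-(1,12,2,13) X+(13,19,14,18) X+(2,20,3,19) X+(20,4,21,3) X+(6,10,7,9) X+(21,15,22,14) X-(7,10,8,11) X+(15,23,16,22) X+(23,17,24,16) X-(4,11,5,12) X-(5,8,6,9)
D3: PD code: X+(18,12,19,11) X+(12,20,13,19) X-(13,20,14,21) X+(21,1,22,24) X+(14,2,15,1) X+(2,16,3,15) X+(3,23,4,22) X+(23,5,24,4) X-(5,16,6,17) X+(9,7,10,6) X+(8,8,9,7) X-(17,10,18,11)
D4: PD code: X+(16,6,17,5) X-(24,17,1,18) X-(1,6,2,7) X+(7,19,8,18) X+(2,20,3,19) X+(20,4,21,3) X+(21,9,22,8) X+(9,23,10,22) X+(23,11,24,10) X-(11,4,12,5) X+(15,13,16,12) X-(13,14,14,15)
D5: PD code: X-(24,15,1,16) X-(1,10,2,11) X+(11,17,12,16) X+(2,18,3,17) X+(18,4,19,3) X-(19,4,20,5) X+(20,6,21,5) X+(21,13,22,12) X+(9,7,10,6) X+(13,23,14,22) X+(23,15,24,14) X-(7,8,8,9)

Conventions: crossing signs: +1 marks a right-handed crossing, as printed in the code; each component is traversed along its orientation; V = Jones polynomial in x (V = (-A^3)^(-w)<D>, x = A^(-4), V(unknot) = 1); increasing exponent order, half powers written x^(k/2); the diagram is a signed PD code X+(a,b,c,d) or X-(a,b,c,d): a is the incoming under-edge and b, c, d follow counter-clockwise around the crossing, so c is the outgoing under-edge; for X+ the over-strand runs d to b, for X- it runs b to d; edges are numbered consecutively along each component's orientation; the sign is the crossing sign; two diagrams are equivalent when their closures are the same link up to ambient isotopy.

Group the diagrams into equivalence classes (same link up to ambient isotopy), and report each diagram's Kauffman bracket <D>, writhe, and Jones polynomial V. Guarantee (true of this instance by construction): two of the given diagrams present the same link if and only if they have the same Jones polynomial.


classes: {D1} | {D2, D3, D4, D5}
V(D1) = -x^-4 + x^-3 + x^-1  [14 crossings, <D> = A^4 + A^12 - A^16, w = 0]
D2 (bracket -A^-18 + A^-14 - A^-10 + 2A^-6 - A^-2 + A^2; 12 crossings at w = +2): V = x - x^2 + 2x^3 - x^4 + x^5 - x^6
D3 (bracket -A^-6 + A^-2 - A^2 + 2A^6 - A^10 + A^14; 12 crossings at w = +6): V = x - x^2 + 2x^3 - x^4 + x^5 - x^6
D4 (bracket -A^-12 + A^-8 - A^-4 + 2 - A^4 + A^8; 12 crossings at w = +4): V = x - x^2 + 2x^3 - x^4 + x^5 - x^6
V(D5) = x - x^2 + 2x^3 - x^4 + x^5 - x^6  [12 crossings, <D> = -A^-12 + A^-8 - A^-4 + 2 - A^4 + A^8, w = +4]
insight: comparing 5 Jones polynomials yields 2 groups


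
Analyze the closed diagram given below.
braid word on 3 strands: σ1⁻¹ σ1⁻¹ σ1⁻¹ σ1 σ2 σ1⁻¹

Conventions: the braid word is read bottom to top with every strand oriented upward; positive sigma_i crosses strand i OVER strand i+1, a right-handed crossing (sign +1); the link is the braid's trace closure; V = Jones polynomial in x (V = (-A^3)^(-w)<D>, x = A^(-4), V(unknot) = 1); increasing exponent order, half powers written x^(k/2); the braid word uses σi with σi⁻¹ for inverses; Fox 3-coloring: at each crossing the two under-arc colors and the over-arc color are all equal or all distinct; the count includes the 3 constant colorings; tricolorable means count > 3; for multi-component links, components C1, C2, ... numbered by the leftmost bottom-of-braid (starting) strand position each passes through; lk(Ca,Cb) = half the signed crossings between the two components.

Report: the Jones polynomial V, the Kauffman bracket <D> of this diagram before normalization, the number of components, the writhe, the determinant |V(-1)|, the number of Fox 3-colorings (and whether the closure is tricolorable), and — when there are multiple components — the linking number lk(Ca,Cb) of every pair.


Jones polynomial: V(x) = -x^-4 + x^-3 + x^-1
<D> = A^-2 + A^6 - A^10; writhe -2
components 1, writhe -2 (6 crossings)
3-colorings: 9 of 3^6, det 3 — tricolorable
note: inverse pairs cancel, leaving σ1⁻¹ σ1⁻¹ σ2 σ1⁻¹


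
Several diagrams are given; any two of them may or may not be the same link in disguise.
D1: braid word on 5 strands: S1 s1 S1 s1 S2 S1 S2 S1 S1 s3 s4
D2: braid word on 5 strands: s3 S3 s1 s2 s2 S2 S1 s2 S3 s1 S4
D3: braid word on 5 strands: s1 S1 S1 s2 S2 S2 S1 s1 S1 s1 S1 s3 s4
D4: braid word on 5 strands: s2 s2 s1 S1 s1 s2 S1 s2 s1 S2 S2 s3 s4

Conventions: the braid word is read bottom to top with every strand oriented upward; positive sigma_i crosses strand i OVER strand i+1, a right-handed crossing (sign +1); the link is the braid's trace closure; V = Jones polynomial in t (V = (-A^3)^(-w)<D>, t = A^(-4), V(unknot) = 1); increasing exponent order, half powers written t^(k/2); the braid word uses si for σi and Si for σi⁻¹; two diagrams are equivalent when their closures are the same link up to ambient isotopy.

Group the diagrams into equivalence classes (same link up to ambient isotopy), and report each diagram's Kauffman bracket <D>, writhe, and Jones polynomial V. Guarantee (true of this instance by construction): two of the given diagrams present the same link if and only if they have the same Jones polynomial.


classes: {D1} | {D2, D4} | {D3}
V(D1) = -t^(-11/2) + t^(-9/2) - t^(-7/2) - t^(-3/2)  [11 crossings, <D> = A^-3 + A^5 - A^9 + A^13, w = -3]
D2 (bracket A^-15 + A^-7 - A^-3 + A; 11 crossings at w = +1): V = -t^(1/2) + t^(3/2) - t^(5/2) - t^(9/2)
V(D3) = -t^(-5/2) - t^(-1/2)  [13 crossings, <D> = A^-1 + A^7, w = -1]
D4 (bracket A^-3 + A^5 - A^9 + A^13; 13 crossings at w = +5): V = -t^(1/2) + t^(3/2) - t^(5/2) - t^(9/2)
insight: 3 classes among 4 diagrams; unequal V(t) rules out equality


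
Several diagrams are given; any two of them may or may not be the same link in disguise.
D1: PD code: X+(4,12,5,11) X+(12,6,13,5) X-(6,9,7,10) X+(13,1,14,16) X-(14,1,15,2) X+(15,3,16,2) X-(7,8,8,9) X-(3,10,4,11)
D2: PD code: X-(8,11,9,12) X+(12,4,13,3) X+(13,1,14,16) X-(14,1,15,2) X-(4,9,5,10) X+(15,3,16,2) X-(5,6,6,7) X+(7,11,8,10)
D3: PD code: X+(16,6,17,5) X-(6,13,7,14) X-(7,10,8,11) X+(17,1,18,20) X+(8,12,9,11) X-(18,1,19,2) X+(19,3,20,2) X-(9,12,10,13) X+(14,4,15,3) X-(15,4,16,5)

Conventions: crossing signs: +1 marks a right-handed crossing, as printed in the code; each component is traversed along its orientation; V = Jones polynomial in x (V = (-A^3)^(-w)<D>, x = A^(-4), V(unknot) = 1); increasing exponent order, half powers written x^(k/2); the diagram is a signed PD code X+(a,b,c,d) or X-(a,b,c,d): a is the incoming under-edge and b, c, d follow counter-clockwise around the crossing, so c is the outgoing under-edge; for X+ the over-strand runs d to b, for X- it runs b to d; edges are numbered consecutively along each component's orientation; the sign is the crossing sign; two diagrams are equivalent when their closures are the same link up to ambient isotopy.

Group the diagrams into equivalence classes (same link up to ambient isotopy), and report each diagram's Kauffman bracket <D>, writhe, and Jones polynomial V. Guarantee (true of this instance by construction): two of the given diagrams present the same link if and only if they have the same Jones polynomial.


grouping into links: {D1, D2, D3}
V(D1) = 1  (w 0, c 8, <D> = 1)
V(D2) = 1  (w 0, c 8, <D> = 1)
V(D3) = 1  (w 0, c 10, <D> = 1)
key observation: all 3 diagrams share one V(x), hence one class


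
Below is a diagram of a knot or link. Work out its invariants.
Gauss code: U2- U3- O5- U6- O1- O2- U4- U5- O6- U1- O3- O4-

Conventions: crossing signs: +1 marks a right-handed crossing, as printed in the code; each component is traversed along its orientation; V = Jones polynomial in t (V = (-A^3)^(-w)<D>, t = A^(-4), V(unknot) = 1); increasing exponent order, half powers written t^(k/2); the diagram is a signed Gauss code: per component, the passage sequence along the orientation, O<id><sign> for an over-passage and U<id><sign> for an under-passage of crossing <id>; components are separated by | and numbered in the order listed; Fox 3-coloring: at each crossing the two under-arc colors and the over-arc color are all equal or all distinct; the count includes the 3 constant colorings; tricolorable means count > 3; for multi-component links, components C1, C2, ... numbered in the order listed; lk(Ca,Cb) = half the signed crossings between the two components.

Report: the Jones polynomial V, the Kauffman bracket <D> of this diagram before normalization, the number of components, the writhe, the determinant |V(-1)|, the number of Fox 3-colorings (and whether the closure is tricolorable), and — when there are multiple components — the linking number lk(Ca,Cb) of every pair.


V(t) = -t^-7 + t^-6 - t^-5 + t^-4 + t^-2
bracket: A^-10 + A^-2 - A^2 + A^6 - A^10, w = -6
1 component, writhe -6, over 6 crossings
det 5, colorings 3 of 3^6 — not tricolorable
observation: |V(-1)| = 5: so not tricolorable, since 3 does not divide 5


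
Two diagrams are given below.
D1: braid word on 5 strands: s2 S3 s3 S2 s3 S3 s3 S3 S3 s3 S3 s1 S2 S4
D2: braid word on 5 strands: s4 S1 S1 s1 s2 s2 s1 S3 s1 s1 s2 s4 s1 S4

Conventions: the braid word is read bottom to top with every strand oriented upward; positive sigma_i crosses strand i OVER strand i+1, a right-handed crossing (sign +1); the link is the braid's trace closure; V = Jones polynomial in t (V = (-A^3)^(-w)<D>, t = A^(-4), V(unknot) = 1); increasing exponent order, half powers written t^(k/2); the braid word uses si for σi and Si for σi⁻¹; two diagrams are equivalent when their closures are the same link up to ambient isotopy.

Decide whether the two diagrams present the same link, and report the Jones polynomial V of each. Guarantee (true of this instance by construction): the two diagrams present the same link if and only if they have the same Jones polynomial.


equivalent: no
D1 (bracket A^-6; 14 crossings at w = -2): V = 1
V(D2) = t^2 + 2t^4 - 2t^5 + t^6 - 2t^7 + t^8  [14 crossings, <D> = A^-14 - 2A^-10 + A^-6 - 2A^-2 + 2A^2 + A^10, w = +6]
observation: 2 classes among 2 diagrams; unequal V(t) rules out equality


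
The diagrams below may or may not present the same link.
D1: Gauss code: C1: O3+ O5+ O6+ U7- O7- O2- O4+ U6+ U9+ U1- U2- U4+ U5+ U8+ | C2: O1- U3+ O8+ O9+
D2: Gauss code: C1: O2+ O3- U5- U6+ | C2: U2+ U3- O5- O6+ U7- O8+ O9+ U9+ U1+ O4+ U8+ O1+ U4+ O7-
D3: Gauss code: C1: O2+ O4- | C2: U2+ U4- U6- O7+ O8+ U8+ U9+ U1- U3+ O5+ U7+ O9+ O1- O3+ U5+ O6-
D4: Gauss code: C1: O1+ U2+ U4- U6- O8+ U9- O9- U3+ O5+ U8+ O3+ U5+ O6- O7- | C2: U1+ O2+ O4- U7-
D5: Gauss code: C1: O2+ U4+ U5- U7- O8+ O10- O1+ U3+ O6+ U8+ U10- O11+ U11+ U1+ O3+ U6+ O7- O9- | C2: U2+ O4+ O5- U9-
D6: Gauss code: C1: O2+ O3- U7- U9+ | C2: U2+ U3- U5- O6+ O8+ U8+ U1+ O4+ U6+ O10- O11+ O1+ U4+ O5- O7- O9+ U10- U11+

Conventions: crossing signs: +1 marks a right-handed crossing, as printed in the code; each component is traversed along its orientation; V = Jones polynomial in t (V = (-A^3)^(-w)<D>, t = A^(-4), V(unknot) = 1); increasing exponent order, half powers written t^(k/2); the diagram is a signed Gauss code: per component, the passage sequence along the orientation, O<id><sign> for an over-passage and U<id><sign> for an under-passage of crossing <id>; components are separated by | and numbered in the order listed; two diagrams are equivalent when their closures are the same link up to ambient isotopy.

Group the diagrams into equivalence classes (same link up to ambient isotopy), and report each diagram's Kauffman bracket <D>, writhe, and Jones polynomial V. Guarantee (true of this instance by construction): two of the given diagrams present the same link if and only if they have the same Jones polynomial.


grouping into links: {D1} | {D2, D3, D4, D5, D6}
V(D1) = -t^(1/2) - t^(5/2)  (w +3, c 9, <D> = A^-1 + A^7)
V(D2) = -t^(1/2) - t^(3/2) - t^(5/2) + t^(9/2)  [9 crossings, <D> = -A^-9 + A^-1 + A^3 + A^7, w = +3]
V(D3) = -t^(1/2) - t^(3/2) - t^(5/2) + t^(9/2)  [9 crossings, <D> = -A^-9 + A^-1 + A^3 + A^7, w = +3]
V(D4) = -t^(1/2) - t^(3/2) - t^(5/2) + t^(9/2)  (w +1, c 9, <D> = -A^-15 + A^-7 + A^-3 + A)
V(D5) = -t^(1/2) - t^(3/2) - t^(5/2) + t^(9/2)  [11 crossings, <D> = -A^-9 + A^-1 + A^3 + A^7, w = +3]
D6 (bracket -A^-9 + A^-1 + A^3 + A^7; 11 crossings at w = +3): V = -t^(1/2) - t^(3/2) - t^(5/2) + t^(9/2)
why: V(t) takes 2 values over 6 diagrams, fixing the grouping


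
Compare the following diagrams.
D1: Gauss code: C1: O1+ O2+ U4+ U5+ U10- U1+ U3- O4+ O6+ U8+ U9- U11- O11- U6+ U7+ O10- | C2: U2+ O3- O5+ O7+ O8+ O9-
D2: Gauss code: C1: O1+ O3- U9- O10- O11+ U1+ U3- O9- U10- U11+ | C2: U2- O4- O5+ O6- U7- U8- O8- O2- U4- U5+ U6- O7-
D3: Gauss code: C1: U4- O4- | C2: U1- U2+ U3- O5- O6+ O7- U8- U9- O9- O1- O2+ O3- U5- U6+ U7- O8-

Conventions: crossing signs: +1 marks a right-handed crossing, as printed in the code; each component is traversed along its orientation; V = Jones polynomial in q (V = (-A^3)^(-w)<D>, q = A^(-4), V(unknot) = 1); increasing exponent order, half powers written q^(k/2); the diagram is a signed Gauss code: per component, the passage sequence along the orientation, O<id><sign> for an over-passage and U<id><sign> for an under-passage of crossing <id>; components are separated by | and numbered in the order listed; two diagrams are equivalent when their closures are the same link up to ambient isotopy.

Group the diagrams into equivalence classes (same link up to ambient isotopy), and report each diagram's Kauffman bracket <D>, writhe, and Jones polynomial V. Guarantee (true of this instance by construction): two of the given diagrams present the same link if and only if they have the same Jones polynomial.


classes: {D1} | {D2, D3}
V(D1) = -q^(1/2) - q^(5/2)  [11 crossings, <D> = A^-1 + A^7, w = +3]
D2 (bracket A^-13 + A^-9 + A^-5 - A^3; 11 crossings at w = -5): V = q^(-9/2) - q^(-5/2) - q^(-3/2) - q^(-1/2)
V(D3) = q^(-9/2) - q^(-5/2) - q^(-3/2) - q^(-1/2)  [9 crossings, <D> = A^-13 + A^-9 + A^-5 - A^3, w = -5]
note: V(q) takes 2 values over 3 diagrams, fixing the grouping


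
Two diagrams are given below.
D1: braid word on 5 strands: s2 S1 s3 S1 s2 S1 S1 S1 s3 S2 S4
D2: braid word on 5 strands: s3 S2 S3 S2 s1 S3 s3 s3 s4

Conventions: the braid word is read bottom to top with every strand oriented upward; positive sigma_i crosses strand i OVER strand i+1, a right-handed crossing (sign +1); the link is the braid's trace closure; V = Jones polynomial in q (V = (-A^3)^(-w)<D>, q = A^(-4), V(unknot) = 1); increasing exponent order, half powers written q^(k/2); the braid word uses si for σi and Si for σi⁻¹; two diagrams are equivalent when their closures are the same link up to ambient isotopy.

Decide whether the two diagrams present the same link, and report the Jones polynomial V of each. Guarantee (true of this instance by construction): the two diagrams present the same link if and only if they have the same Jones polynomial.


equivalent: no
D1 (bracket A^-11 + 2A^-3 - A + 2A^5 - 2A^9 + A^13 - A^17; 11 crossings at w = -3): V = q^(-13/2) - q^(-11/2) + 2q^(-9/2) - 2q^(-7/2) + q^(-5/2) - 2q^(-3/2) - q^(1/2)
D2 (bracket A + A^5; 9 crossings at w = +1): V = -q^(-1/2) - q^(1/2)
key observation: 2 values of V(q) split the 2 diagrams


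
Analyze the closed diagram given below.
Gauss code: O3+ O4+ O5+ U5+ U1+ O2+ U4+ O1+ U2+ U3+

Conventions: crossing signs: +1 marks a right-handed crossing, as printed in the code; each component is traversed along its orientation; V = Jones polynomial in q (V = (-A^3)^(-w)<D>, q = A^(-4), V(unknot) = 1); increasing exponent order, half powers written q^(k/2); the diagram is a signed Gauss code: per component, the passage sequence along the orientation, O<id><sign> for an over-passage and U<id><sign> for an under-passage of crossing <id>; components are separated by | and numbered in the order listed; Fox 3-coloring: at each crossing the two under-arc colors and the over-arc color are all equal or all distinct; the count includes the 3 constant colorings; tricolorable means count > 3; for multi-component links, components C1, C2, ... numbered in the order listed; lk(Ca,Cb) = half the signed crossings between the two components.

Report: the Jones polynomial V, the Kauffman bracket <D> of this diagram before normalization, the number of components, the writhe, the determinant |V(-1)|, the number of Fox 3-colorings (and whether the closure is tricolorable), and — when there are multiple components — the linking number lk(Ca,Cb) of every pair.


Jones polynomial: V(q) = q + q^3 - q^4
<D> = A^-1 - A^3 - A^11; writhe +5
components 1, writhe +5 (5 crossings)
3-colorings: 9 of 3^5, det 3 — tricolorable
note: |V(-1)| = 3: so tricolorable, since 3 divides 3


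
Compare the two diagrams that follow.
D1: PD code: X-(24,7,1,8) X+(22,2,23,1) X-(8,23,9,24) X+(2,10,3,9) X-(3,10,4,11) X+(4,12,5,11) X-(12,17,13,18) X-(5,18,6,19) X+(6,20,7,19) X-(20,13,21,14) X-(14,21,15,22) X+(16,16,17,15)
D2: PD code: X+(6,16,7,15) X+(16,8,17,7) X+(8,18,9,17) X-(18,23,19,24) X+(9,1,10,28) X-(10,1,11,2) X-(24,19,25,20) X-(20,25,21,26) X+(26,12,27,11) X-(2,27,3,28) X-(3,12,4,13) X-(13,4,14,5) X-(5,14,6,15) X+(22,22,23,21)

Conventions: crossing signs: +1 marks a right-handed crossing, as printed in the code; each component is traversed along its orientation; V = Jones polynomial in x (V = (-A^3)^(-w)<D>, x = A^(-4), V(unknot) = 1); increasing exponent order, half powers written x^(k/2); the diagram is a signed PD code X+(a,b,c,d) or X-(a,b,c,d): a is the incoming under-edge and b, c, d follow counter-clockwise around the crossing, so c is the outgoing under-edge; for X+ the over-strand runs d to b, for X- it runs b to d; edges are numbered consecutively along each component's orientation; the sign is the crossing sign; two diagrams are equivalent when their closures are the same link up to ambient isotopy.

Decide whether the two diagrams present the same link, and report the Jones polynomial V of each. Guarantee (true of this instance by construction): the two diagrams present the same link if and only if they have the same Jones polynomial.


equivalent: no
V(D1) = -x^-6 + 2x^-5 - 2x^-4 + 3x^-3 - 3x^-2 + 2x^-1 - 1 + x  (w -2, c 12, <D> = A^-10 - A^-6 + 2A^-2 - 3A^2 + 3A^6 - 2A^10 + 2A^14 - A^18)
D2 (bracket A^-2 + A^6 - A^10; 14 crossings at w = -2): V = -x^-4 + x^-3 + x^-1
why: V(x) takes 2 values over 2 diagrams, fixing the grouping


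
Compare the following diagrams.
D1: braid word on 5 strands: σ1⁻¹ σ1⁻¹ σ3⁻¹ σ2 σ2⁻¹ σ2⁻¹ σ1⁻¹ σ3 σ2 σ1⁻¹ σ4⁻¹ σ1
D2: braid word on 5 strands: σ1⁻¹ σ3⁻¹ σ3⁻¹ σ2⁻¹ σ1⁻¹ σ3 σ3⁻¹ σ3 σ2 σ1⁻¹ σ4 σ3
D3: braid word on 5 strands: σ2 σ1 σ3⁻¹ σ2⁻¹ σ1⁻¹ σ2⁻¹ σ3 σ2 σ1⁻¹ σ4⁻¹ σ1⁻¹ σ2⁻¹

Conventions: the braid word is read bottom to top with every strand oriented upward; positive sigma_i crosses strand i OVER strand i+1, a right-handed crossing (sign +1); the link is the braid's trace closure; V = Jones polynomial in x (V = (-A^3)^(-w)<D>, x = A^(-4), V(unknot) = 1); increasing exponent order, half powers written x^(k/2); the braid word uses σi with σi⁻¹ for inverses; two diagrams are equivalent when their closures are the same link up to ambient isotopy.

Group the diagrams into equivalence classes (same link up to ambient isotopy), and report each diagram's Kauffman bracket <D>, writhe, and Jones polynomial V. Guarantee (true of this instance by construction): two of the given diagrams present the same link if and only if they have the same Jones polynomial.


equivalence classes: {D1, D2, D3}
D1 (bracket A^-8 + 1 - A^4; 12 crossings at w = -4): V = -x^-4 + x^-3 + x^-1
V(D2) = -x^-4 + x^-3 + x^-1  (w -2, c 12, <D> = A^-2 + A^6 - A^10)
V(D3) = -x^-4 + x^-3 + x^-1  (w -4, c 12, <D> = A^-8 + 1 - A^4)
observation: one V(x) for all 3 diagrams — one class (guaranteed)


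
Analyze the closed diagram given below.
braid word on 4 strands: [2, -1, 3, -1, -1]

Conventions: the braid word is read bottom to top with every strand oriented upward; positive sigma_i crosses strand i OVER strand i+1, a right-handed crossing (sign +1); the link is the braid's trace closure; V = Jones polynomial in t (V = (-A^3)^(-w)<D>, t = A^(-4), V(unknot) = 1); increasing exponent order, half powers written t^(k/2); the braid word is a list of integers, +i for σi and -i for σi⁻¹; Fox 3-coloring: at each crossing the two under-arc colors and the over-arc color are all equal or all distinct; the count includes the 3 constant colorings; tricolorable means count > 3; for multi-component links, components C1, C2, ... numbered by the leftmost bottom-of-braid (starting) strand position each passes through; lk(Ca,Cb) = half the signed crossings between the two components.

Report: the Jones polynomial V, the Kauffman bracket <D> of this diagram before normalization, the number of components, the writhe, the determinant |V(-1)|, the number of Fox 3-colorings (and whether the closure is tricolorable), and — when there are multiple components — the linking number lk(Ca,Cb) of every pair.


V = -t^-4 + t^-3 + t^-1
<D> = -A - A^9 + A^13 (w = -1)
1 component over 5 crossings, w = -1
9 Fox colorings among 3^5, |V(-1)| = 3: tricolorable
why: det 3 = |V(-1)|; divisible by 3, so tricolorable


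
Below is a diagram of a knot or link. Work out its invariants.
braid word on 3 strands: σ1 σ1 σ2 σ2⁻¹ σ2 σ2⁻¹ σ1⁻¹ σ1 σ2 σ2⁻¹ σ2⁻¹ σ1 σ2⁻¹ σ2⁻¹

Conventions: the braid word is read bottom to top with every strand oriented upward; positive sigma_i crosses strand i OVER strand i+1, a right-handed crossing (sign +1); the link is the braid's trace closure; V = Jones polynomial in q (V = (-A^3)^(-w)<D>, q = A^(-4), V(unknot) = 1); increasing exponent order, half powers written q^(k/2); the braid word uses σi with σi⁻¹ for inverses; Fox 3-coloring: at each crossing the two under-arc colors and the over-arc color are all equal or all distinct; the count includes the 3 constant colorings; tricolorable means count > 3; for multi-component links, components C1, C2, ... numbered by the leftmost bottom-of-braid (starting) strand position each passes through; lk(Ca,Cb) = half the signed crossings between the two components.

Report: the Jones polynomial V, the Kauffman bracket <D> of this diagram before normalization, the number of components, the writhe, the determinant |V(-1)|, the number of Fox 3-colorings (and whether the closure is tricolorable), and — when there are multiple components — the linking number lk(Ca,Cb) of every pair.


V = -q^-3 + 2q^-2 - 2q^-1 + 3 - 2q + 2q^2 - q^3
<D> = -A^-12 + 2A^-8 - 2A^-4 + 3 - 2A^4 + 2A^8 - A^12 (w = 0)
1 component over 14 crossings, w = 0
3 Fox colorings among 3^14, |V(-1)| = 13: not tricolorable
why: V is palindromic (span 6, det 13): q -> 1/q fixes it; necessary, not sufficient, for amphichirality


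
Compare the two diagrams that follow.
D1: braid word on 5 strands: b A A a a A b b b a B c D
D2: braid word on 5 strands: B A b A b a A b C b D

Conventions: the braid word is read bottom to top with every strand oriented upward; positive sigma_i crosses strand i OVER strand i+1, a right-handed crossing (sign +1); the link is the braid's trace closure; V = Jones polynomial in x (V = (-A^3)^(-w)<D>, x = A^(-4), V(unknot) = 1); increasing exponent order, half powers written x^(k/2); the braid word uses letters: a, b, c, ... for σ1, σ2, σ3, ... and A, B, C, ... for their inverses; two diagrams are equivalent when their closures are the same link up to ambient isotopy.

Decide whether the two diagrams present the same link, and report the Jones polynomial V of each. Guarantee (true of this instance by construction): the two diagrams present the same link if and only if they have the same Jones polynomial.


same link: no
V(D1) = -x^(1/2) - x^(3/2) - x^(5/2) + x^(9/2)  [13 crossings, <D> = -A^-9 + A^-1 + A^3 + A^7, w = +3]
D2 (bracket -A^-17 + 2A^-13 - A^-9 + 2A^-5 - A^-1 + A^3; 11 crossings at w = -1): V = -x^(-3/2) + x^(-1/2) - 2x^(1/2) + x^(3/2) - 2x^(5/2) + x^(7/2)
note: comparing 2 Jones polynomials yields 2 groups


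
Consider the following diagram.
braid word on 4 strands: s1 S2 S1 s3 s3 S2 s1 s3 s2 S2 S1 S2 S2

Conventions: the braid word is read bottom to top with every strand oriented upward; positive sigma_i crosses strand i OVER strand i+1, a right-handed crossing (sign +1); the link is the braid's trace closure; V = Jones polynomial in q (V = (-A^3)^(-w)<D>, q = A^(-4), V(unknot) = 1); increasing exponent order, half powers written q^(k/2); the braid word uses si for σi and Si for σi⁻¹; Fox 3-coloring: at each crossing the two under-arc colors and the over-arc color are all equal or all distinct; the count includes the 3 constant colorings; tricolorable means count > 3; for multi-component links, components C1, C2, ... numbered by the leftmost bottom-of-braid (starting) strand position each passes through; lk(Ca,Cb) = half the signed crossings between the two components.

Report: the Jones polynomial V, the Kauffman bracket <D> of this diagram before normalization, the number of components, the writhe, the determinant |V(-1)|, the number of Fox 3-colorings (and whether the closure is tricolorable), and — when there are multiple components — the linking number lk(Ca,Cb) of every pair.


Jones polynomial: V(q) = -q^-3 + 2q^-2 - 2q^-1 + 3 - 2q + 2q^2 - q^3
<D> = A^-15 - 2A^-11 + 2A^-7 - 3A^-3 + 2A - 2A^5 + A^9; writhe -1
components 1, writhe -1 (13 crossings)
3-colorings: 3 of 3^13, det 13 — not tricolorable
note: free reduction leaves σ1 σ2⁻¹ σ1⁻¹ σ3 σ3 σ2⁻¹ σ1 σ3 σ1⁻¹ σ2⁻¹ σ2⁻¹ of the original 13 letters


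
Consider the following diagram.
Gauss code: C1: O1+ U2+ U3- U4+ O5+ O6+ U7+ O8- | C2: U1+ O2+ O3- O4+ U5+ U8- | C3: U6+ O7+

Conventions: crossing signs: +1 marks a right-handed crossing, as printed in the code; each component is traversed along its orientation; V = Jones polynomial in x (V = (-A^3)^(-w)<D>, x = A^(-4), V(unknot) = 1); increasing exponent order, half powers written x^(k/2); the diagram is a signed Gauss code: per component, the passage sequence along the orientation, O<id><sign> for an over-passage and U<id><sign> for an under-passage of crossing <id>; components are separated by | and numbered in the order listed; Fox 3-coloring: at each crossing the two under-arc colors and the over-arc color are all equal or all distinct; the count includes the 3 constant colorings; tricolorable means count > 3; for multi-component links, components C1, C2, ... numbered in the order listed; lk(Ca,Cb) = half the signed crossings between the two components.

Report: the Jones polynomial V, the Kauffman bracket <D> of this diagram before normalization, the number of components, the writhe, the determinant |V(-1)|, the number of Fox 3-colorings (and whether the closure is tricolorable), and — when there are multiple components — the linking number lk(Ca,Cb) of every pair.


V = x + 2x^3 + x^5
<D> = A^-8 + 2 + A^8 (w = +4)
3 components over 8 crossings, w = +4
lk(C1,C2): +1
lk(C1,C3) = +1
linking number lk(C2,C3) = 0
3 Fox colorings among 3^8, |V(-1)| = 4: not tricolorable
why: the span of V is 4, within the link bound 8 + 3 - 1


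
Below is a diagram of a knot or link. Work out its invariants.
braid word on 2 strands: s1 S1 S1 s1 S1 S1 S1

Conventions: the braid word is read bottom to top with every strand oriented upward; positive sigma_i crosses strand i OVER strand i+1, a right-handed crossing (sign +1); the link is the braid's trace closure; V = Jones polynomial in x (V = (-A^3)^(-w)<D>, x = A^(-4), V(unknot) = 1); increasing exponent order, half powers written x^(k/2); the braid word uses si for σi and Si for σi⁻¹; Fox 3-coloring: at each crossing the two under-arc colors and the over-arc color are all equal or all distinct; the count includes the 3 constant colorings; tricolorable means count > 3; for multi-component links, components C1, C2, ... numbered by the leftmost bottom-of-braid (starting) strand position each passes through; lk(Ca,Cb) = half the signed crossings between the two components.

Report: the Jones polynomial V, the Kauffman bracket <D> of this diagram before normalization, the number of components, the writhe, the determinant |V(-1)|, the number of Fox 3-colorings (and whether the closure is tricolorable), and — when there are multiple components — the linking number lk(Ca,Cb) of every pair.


Jones polynomial: V(x) = -x^-4 + x^-3 + x^-1
<D> = -A^-5 - A^3 + A^7; writhe -3
components 1, writhe -3 (7 crossings)
3-colorings: 9 of 3^7, det 3 — tricolorable
note: w = -3 shifts under R1 moves; the (-A^3)^(3) factor cancels that in V


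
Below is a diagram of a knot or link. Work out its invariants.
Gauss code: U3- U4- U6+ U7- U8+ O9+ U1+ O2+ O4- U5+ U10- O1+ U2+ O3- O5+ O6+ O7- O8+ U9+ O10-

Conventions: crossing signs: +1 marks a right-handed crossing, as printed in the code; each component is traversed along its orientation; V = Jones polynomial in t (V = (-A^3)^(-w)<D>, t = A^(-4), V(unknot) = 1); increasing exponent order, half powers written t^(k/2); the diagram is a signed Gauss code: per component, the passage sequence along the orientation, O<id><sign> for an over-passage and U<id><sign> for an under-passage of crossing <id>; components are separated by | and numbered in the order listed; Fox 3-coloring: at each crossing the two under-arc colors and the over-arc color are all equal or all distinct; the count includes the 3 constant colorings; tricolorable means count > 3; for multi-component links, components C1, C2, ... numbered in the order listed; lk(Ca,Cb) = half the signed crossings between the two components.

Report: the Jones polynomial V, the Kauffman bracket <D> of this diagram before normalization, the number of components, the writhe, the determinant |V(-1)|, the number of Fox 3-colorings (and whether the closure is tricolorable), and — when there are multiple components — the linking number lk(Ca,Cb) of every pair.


V = t^-1 - 1 + 2t - 2t^2 + 2t^3 - 2t^4 + t^5
<D> = A^-14 - 2A^-10 + 2A^-6 - 2A^-2 + 2A^2 - A^6 + A^10 (w = +2)
1 component over 10 crossings, w = +2
3 Fox colorings among 3^10, |V(-1)| = 11: not tricolorable
why: w = +2 shifts under R1 moves; the (-A^3)^(-2) factor cancels that in V


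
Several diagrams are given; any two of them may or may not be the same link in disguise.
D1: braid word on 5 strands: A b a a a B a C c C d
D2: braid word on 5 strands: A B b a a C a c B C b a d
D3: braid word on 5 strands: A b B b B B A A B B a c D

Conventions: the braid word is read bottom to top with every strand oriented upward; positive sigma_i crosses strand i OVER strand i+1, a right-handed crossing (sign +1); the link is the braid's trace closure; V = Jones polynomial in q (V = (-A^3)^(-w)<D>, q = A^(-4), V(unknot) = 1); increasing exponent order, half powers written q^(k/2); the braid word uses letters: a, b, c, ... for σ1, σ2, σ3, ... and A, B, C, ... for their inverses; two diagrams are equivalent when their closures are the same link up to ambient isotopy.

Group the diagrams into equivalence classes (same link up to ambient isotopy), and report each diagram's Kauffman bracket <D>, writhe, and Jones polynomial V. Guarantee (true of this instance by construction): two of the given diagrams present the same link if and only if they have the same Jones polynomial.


grouping into links: {D1, D2} | {D3}
V(D1) = -q^(1/2) - q^(3/2) - q^(5/2) + q^(9/2)  (w +3, c 11, <D> = -A^-9 + A^-1 + A^3 + A^7)
V(D2) = -q^(1/2) - q^(3/2) - q^(5/2) + q^(9/2)  [13 crossings, <D> = -A^-9 + A^-1 + A^3 + A^7, w = +3]
V(D3) = q^(-13/2) - q^(-11/2) + q^(-9/2) - 2q^(-7/2) - q^(-3/2)  [13 crossings, <D> = A^-9 + 2A^-1 - A^3 + A^7 - A^11, w = -5]
why: 2 classes among 3 diagrams; unequal V(q) rules out equality


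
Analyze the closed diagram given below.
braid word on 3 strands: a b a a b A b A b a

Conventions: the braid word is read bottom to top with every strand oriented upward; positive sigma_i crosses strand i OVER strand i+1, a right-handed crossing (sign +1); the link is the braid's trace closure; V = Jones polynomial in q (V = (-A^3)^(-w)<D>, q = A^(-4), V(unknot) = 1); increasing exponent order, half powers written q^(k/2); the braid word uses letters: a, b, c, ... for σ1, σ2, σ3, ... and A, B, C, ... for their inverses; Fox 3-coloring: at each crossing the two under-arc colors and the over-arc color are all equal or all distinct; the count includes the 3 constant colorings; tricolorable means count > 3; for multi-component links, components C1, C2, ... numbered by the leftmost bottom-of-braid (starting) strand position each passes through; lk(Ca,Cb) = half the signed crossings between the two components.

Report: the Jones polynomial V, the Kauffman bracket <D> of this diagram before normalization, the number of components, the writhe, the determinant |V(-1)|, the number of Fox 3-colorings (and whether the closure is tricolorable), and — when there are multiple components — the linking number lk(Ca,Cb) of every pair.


Jones polynomial: V(q) = q^2 + 2q^4 - 2q^5 + q^6 - 2q^7 + q^8
<D> = A^-14 - 2A^-10 + A^-6 - 2A^-2 + 2A^2 + A^10; writhe +6
components 1, writhe +6 (10 crossings)
3-colorings: 27 of 3^10, det 9 — tricolorable
note: w = +6 shifts under R1 moves; the (-A^3)^(-6) factor cancels that in V


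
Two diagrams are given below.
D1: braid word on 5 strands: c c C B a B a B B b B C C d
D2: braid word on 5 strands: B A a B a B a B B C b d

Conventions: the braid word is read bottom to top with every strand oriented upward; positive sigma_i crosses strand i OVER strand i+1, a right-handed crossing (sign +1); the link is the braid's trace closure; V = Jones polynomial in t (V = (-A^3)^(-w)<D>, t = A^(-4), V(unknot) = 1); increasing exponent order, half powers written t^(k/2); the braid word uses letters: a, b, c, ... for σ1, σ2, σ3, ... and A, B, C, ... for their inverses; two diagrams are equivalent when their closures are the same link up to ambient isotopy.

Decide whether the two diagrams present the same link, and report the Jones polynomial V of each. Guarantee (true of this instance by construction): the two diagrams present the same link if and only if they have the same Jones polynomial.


equivalent: yes
D1 (bracket A^-10 - A^-6 + 2A^-2 - 2A^2 + 2A^6 - 2A^10 + A^14; 14 crossings at w = -2): V = t^-5 - 2t^-4 + 2t^-3 - 2t^-2 + 2t^-1 - 1 + t
D2 (bracket A^-10 - A^-6 + 2A^-2 - 2A^2 + 2A^6 - 2A^10 + A^14; 12 crossings at w = -2): V = t^-5 - 2t^-4 + 2t^-3 - 2t^-2 + 2t^-1 - 1 + t
key observation: from 14 to 12 crossings by R-moves: one link, two diagrams
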